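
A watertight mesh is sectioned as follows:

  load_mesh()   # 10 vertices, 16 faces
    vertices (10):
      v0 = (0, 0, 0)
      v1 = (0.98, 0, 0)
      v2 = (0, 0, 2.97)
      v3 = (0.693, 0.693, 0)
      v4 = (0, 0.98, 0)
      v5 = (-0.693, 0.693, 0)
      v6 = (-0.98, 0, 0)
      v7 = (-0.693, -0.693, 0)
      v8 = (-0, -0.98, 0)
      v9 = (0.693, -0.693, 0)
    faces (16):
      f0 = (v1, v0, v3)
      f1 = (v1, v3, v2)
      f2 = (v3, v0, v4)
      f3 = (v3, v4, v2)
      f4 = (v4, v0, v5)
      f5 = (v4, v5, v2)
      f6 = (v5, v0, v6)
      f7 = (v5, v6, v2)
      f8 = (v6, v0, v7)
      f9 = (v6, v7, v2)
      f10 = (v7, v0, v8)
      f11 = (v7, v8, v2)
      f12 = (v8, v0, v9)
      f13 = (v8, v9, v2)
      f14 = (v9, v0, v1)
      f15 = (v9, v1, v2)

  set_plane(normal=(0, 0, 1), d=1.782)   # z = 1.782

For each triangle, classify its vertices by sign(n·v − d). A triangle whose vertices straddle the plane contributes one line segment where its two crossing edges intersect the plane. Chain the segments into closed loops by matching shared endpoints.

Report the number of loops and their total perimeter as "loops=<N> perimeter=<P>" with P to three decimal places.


Straddling triangles (8 of 16):
  (v1,v3,v2) [--+] → (0.2772, 0.2772, 1.782)–(0.392, 0, 1.782)  len=0.3000
  (v3,v4,v2) [--+] → (0, 0.392, 1.782)–(0.2772, 0.2772, 1.782)  len=0.3000
  (v4,v5,v2) [--+] → (-0.2772, 0.2772, 1.782)–(0, 0.392, 1.782)  len=0.3000
  (v5,v6,v2) [--+] → (-0.392, 0, 1.782)–(-0.2772, 0.2772, 1.782)  len=0.3000
  (v6,v7,v2) [--+] → (-0.2772, -0.2772, 1.782)–(-0.392, 0, 1.782)  len=0.3000
  (v7,v8,v2) [--+] → (0, -0.392, 1.782)–(-0.2772, -0.2772, 1.782)  len=0.3000
  (v8,v9,v2) [--+] → (0.2772, -0.2772, 1.782)–(0, -0.392, 1.782)  len=0.3000
  (v9,v1,v2) [--+] → (0.392, 0, 1.782)–(0.2772, -0.2772, 1.782)  len=0.3000

Chained into 1 loop(s):
  loop 1: 8 segments, perimeter = 2.4003
Total perimeter = 2.400

loops=1 perimeter=2.400


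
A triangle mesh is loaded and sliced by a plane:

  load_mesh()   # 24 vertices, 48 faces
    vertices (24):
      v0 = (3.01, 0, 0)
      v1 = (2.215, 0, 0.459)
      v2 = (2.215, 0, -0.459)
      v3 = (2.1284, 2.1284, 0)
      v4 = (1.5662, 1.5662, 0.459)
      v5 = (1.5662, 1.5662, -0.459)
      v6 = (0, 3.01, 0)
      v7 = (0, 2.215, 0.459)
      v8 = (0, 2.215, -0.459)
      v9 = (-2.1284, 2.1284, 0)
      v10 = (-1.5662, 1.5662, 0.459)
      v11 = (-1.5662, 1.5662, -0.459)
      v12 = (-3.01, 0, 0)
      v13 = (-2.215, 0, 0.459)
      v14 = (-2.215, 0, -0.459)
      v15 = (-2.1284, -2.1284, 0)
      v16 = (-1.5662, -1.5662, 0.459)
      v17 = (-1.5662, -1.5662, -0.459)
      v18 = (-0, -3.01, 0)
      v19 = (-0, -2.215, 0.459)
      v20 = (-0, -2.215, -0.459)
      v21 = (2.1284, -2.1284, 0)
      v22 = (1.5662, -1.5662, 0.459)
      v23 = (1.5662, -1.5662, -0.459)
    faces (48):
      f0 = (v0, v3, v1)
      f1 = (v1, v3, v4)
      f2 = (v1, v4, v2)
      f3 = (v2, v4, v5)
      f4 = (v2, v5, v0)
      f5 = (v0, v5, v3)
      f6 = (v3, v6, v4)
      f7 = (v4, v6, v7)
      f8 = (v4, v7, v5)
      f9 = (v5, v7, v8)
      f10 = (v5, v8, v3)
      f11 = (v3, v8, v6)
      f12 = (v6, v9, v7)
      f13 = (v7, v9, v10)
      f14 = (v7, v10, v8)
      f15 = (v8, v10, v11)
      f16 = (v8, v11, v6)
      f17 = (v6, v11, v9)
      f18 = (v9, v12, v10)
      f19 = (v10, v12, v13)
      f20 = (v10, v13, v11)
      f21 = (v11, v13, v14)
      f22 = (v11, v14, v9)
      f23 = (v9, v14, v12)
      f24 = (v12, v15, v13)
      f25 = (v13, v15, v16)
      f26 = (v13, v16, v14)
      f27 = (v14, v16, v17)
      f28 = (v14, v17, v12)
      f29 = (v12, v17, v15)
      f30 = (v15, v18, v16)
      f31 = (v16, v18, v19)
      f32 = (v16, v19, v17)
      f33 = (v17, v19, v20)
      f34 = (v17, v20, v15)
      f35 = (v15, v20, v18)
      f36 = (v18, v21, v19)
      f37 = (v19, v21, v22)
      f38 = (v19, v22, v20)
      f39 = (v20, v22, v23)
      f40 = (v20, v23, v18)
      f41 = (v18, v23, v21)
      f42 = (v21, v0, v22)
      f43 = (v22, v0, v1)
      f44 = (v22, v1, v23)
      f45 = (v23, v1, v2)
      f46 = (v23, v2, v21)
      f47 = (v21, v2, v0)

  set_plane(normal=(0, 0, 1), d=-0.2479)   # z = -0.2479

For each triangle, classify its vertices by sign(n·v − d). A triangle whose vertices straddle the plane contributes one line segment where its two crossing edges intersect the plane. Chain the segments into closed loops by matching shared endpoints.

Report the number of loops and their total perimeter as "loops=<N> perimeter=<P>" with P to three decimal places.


Straddling triangles (32 of 48):
  (v1,v4,v2) [++-] → (2.0658, 0.360158, -0.2479)–(2.215, 0, -0.2479)  len=0.3898
  (v2,v4,v5) [-+-] → (2.0658, 0.360158, -0.2479)–(1.5662, 1.5662, -0.2479)  len=1.3054
  (v2,v5,v0) [--+] → (2.23022, 0.845884, -0.2479)–(2.58063, 0, -0.2479)  len=0.9156
  (v0,v5,v3) [+-+] → (2.23022, 0.845884, -0.2479)–(1.82476, 1.82476, -0.2479)  len=1.0595
  (v4,v7,v5) [++-] → (1.20604, 1.7154, -0.2479)–(1.5662, 1.5662, -0.2479)  len=0.3898
  (v5,v7,v8) [-+-] → (1.20604, 1.7154, -0.2479)–(0, 2.215, -0.2479)  len=1.3054
  (v5,v8,v3) [--+] → (0.978879, 2.17517, -0.2479)–(1.82476, 1.82476, -0.2479)  len=0.9156
  (v3,v8,v6) [+-+] → (0.978879, 2.17517, -0.2479)–(0, 2.58063, -0.2479)  len=1.0595
  (v7,v10,v8) [++-] → (-0.360158, 2.0658, -0.2479)–(0, 2.215, -0.2479)  len=0.3898
  (v8,v10,v11) [-+-] → (-0.360158, 2.0658, -0.2479)–(-1.5662, 1.5662, -0.2479)  len=1.3054
  (v8,v11,v6) [--+] → (-0.845884, 2.23022, -0.2479)–(0, 2.58063, -0.2479)  len=0.9156
  (v6,v11,v9) [+-+] → (-0.845884, 2.23022, -0.2479)–(-1.82476, 1.82476, -0.2479)  len=1.0595
  (v10,v13,v11) [++-] → (-1.7154, 1.20604, -0.2479)–(-1.5662, 1.5662, -0.2479)  len=0.3898
  (v11,v13,v14) [-+-] → (-1.7154, 1.20604, -0.2479)–(-2.215, 0, -0.2479)  len=1.3054
  (v11,v14,v9) [--+] → (-2.17517, 0.978879, -0.2479)–(-1.82476, 1.82476, -0.2479)  len=0.9156
  (v9,v14,v12) [+-+] → (-2.17517, 0.978879, -0.2479)–(-2.58063, 0, -0.2479)  len=1.0595
  (v13,v16,v14) [++-] → (-2.0658, -0.360158, -0.2479)–(-2.215, 0, -0.2479)  len=0.3898
  (v14,v16,v17) [-+-] → (-2.0658, -0.360158, -0.2479)–(-1.5662, -1.5662, -0.2479)  len=1.3054
  (v14,v17,v12) [--+] → (-2.23022, -0.845884, -0.2479)–(-2.58063, 0, -0.2479)  len=0.9156
  (v12,v17,v15) [+-+] → (-2.23022, -0.845884, -0.2479)–(-1.82476, -1.82476, -0.2479)  len=1.0595
  (v16,v19,v17) [++-] → (-1.20604, -1.7154, -0.2479)–(-1.5662, -1.5662, -0.2479)  len=0.3898
  (v17,v19,v20) [-+-] → (-1.20604, -1.7154, -0.2479)–(0, -2.215, -0.2479)  len=1.3054
  (v17,v20,v15) [--+] → (-0.978879, -2.17517, -0.2479)–(-1.82476, -1.82476, -0.2479)  len=0.9156
  (v15,v20,v18) [+-+] → (-0.978879, -2.17517, -0.2479)–(0, -2.58063, -0.2479)  len=1.0595
  (v19,v22,v20) [++-] → (0.360158, -2.0658, -0.2479)–(0, -2.215, -0.2479)  len=0.3898
  (v20,v22,v23) [-+-] → (0.360158, -2.0658, -0.2479)–(1.5662, -1.5662, -0.2479)  len=1.3054
  (v20,v23,v18) [--+] → (0.845884, -2.23022, -0.2479)–(0, -2.58063, -0.2479)  len=0.9156
  (v18,v23,v21) [+-+] → (0.845884, -2.23022, -0.2479)–(1.82476, -1.82476, -0.2479)  len=1.0595
  (v22,v1,v23) [++-] → (1.7154, -1.20604, -0.2479)–(1.5662, -1.5662, -0.2479)  len=0.3898
  (v23,v1,v2) [-+-] → (1.7154, -1.20604, -0.2479)–(2.215, 0, -0.2479)  len=1.3054
  (v23,v2,v21) [--+] → (2.17517, -0.978879, -0.2479)–(1.82476, -1.82476, -0.2479)  len=0.9156
  (v21,v2,v0) [+-+] → (2.17517, -0.978879, -0.2479)–(2.58063, 0, -0.2479)  len=1.0595

Chained into 2 loop(s):
  loop 1: 16 segments, perimeter = 13.5621
  loop 2: 16 segments, perimeter = 15.8010
Total perimeter = 29.363

loops=2 perimeter=29.363


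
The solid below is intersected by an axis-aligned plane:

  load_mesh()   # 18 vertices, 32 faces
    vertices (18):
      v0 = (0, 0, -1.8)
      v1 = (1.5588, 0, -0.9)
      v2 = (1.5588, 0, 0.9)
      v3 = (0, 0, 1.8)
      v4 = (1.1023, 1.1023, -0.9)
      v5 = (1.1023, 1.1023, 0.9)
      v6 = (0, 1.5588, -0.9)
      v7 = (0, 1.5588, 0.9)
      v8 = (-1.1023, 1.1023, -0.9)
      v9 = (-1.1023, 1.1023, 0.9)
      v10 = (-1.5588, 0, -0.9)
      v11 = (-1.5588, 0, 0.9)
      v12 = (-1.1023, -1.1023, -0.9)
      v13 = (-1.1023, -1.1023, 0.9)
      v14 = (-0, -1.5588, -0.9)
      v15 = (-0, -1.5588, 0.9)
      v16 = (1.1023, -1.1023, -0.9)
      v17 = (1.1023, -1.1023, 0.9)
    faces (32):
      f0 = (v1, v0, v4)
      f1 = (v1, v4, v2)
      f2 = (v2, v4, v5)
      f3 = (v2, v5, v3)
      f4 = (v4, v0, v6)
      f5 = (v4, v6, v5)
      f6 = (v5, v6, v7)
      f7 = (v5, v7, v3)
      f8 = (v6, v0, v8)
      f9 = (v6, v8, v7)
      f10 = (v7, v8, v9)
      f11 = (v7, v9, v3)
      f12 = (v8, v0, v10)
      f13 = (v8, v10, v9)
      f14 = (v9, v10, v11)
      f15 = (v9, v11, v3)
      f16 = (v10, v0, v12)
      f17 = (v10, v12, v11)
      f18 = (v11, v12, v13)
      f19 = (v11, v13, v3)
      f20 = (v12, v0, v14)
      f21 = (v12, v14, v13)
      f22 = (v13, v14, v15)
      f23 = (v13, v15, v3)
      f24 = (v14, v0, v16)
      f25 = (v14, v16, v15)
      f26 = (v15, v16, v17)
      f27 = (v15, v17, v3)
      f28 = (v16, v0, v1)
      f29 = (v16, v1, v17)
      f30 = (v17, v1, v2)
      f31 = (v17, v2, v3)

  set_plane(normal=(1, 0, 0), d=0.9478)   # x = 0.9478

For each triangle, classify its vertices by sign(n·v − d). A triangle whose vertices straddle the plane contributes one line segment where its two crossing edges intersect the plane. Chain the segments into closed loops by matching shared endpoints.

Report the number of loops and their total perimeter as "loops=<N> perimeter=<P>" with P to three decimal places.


Straddling triangles (12 of 32):
  (v1,v0,v4) [+-+] → (0.9478, 0, -1.25277)–(0.9478, 0.9478, -1.02615)  len=0.9745
  (v2,v5,v3) [++-] → (0.9478, 0.9478, 1.02615)–(0.9478, 0, 1.25277)  len=0.9745
  (v4,v0,v6) [+--] → (0.9478, 0.9478, -1.02615)–(0.9478, 1.16628, -0.9)  len=0.2523
  (v4,v6,v5) [+-+] → (0.9478, 1.16628, -0.9)–(0.9478, 1.16628, 0.647709)  len=1.5477
  (v5,v6,v7) [+--] → (0.9478, 1.16628, 0.647709)–(0.9478, 1.16628, 0.9)  len=0.2523
  (v5,v7,v3) [+--] → (0.9478, 1.16628, 0.9)–(0.9478, 0.9478, 1.02615)  len=0.2523
  (v14,v0,v16) [--+] → (0.9478, -0.9478, -1.02615)–(0.9478, -1.16628, -0.9)  len=0.2523
  (v14,v16,v15) [-+-] → (0.9478, -1.16628, -0.9)–(0.9478, -1.16628, -0.647709)  len=0.2523
  (v15,v16,v17) [-++] → (0.9478, -1.16628, -0.647709)–(0.9478, -1.16628, 0.9)  len=1.5477
  (v15,v17,v3) [-+-] → (0.9478, -1.16628, 0.9)–(0.9478, -0.9478, 1.02615)  len=0.2523
  (v16,v0,v1) [+-+] → (0.9478, -0.9478, -1.02615)–(0.9478, 0, -1.25277)  len=0.9745
  (v17,v2,v3) [++-] → (0.9478, 0, 1.25277)–(0.9478, -0.9478, 1.02615)  len=0.9745

Chained into 1 loop(s):
  loop 1: 12 segments, perimeter = 8.5072
Total perimeter = 8.507

loops=1 perimeter=8.507


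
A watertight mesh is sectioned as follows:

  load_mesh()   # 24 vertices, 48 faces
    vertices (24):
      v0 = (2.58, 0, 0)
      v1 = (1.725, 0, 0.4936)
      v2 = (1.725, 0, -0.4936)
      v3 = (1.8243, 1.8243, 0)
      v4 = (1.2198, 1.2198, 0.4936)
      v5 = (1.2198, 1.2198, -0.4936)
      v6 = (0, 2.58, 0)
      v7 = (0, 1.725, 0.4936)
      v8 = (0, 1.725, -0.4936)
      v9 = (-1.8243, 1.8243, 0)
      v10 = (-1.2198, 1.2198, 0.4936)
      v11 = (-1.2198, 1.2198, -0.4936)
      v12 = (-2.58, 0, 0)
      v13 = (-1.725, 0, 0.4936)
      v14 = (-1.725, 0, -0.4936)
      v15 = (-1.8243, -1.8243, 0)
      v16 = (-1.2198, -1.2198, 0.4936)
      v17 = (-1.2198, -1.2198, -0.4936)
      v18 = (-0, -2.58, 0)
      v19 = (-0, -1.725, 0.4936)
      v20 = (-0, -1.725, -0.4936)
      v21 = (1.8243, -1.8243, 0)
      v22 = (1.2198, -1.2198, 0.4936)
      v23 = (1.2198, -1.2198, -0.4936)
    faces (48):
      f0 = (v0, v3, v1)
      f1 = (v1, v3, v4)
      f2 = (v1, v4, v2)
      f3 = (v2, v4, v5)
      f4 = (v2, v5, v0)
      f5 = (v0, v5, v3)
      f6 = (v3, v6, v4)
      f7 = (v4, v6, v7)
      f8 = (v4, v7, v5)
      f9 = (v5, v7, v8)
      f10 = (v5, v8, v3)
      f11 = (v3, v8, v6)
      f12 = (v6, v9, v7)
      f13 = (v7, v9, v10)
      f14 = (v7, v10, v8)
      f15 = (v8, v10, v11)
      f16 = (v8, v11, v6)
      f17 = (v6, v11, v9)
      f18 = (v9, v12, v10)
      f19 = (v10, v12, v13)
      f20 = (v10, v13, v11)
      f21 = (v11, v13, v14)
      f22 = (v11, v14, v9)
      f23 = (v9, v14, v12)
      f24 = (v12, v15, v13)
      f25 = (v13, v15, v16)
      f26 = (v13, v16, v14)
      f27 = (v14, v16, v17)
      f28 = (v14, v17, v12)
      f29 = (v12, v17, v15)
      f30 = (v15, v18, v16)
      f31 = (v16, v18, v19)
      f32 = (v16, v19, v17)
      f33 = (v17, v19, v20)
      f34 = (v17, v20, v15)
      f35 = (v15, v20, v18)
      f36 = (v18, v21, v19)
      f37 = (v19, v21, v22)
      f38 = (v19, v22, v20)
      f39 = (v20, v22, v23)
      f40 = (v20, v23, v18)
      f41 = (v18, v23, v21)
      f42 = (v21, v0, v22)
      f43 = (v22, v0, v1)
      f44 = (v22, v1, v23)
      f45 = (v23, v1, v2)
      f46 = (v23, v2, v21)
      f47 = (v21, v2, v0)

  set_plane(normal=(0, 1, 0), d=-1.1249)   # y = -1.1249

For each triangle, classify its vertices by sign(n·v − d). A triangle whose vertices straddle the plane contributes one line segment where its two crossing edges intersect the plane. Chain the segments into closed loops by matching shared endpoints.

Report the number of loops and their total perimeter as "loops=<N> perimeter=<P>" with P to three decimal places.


Straddling triangles (12 of 48):
  (v12,v15,v13) [+-+] → (-2.11402, -1.1249, 0)–(-1.78623, -1.1249, 0.189236)  len=0.3785
  (v13,v15,v16) [+--] → (-1.78623, -1.1249, 0.189236)–(-1.2591, -1.1249, 0.4936)  len=0.6087
  (v13,v16,v14) [+-+] → (-1.2591, -1.1249, 0.4936)–(-1.2591, -1.1249, 0.416796)  len=0.0768
  (v14,v16,v17) [+--] → (-1.2591, -1.1249, 0.416796)–(-1.2591, -1.1249, -0.4936)  len=0.9104
  (v14,v17,v12) [+-+] → (-1.2591, -1.1249, -0.4936)–(-1.32562, -1.1249, -0.455198)  len=0.0768
  (v12,v17,v15) [+--] → (-1.32562, -1.1249, -0.455198)–(-2.11402, -1.1249, 0)  len=0.9104
  (v21,v0,v22) [-+-] → (2.11402, -1.1249, 0)–(1.32562, -1.1249, 0.455198)  len=0.9104
  (v22,v0,v1) [-++] → (1.32562, -1.1249, 0.455198)–(1.2591, -1.1249, 0.4936)  len=0.0768
  (v22,v1,v23) [-+-] → (1.2591, -1.1249, 0.4936)–(1.2591, -1.1249, -0.416796)  len=0.9104
  (v23,v1,v2) [-++] → (1.2591, -1.1249, -0.416796)–(1.2591, -1.1249, -0.4936)  len=0.0768
  (v23,v2,v21) [-+-] → (1.2591, -1.1249, -0.4936)–(1.78623, -1.1249, -0.189236)  len=0.6087
  (v21,v2,v0) [-++] → (1.78623, -1.1249, -0.189236)–(2.11402, -1.1249, 0)  len=0.3785

Chained into 2 loop(s):
  loop 1: 6 segments, perimeter = 2.9616
  loop 2: 6 segments, perimeter = 2.9616
Total perimeter = 5.923

loops=2 perimeter=5.923


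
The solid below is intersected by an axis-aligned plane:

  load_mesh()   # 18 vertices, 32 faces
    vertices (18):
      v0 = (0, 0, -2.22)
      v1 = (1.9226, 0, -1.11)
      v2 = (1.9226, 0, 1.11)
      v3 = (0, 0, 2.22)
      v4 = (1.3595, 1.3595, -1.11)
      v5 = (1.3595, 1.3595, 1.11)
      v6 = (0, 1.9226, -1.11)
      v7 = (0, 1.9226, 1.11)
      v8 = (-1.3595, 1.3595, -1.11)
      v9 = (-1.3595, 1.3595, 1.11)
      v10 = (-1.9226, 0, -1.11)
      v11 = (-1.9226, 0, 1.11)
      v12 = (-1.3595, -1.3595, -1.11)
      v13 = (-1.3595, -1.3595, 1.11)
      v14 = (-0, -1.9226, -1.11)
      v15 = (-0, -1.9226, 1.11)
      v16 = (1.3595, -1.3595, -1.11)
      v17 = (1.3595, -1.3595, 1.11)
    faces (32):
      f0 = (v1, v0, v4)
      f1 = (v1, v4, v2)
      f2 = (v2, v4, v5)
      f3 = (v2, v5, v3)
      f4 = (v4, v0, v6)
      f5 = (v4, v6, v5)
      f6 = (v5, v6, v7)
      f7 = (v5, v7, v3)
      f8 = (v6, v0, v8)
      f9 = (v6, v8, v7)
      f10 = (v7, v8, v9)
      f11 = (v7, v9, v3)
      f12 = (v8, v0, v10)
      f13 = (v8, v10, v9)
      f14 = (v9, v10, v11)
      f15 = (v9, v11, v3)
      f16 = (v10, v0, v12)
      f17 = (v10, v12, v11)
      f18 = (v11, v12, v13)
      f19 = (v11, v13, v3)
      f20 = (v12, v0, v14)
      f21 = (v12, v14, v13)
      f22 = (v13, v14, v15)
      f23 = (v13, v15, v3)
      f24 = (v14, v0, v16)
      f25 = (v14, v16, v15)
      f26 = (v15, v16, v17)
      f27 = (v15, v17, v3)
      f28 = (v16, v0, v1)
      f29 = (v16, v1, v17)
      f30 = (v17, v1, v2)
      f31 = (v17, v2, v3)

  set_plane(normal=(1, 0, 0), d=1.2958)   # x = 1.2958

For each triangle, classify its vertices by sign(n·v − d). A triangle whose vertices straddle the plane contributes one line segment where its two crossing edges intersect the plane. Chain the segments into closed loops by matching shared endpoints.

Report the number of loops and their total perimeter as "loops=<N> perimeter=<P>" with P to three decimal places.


loops=1 perimeter=10.185

Straddling triangles (12 of 32):
  (v1,v0,v4) [+-+] → (1.2958, 0, -1.47188)–(1.2958, 1.2958, -1.16201)  len=1.3323
  (v2,v5,v3) [++-] → (1.2958, 1.2958, 1.16201)–(1.2958, 0, 1.47188)  len=1.3323
  (v4,v0,v6) [+--] → (1.2958, 1.2958, -1.16201)–(1.2958, 1.38588, -1.11)  len=0.1040
  (v4,v6,v5) [+-+] → (1.2958, 1.38588, -1.11)–(1.2958, 1.38588, 1.00598)  len=2.1160
  (v5,v6,v7) [+--] → (1.2958, 1.38588, 1.00598)–(1.2958, 1.38588, 1.11)  len=0.1040
  (v5,v7,v3) [+--] → (1.2958, 1.38588, 1.11)–(1.2958, 1.2958, 1.16201)  len=0.1040
  (v14,v0,v16) [--+] → (1.2958, -1.2958, -1.16201)–(1.2958, -1.38588, -1.11)  len=0.1040
  (v14,v16,v15) [-+-] → (1.2958, -1.38588, -1.11)–(1.2958, -1.38588, -1.00598)  len=0.1040
  (v15,v16,v17) [-++] → (1.2958, -1.38588, -1.00598)–(1.2958, -1.38588, 1.11)  len=2.1160
  (v15,v17,v3) [-+-] → (1.2958, -1.38588, 1.11)–(1.2958, -1.2958, 1.16201)  len=0.1040
  (v16,v0,v1) [+-+] → (1.2958, -1.2958, -1.16201)–(1.2958, 0, -1.47188)  len=1.3323
  (v17,v2,v3) [++-] → (1.2958, 0, 1.47188)–(1.2958, -1.2958, 1.16201)  len=1.3323

Chained into 1 loop(s):
  loop 1: 12 segments, perimeter = 10.1854
Total perimeter = 10.185


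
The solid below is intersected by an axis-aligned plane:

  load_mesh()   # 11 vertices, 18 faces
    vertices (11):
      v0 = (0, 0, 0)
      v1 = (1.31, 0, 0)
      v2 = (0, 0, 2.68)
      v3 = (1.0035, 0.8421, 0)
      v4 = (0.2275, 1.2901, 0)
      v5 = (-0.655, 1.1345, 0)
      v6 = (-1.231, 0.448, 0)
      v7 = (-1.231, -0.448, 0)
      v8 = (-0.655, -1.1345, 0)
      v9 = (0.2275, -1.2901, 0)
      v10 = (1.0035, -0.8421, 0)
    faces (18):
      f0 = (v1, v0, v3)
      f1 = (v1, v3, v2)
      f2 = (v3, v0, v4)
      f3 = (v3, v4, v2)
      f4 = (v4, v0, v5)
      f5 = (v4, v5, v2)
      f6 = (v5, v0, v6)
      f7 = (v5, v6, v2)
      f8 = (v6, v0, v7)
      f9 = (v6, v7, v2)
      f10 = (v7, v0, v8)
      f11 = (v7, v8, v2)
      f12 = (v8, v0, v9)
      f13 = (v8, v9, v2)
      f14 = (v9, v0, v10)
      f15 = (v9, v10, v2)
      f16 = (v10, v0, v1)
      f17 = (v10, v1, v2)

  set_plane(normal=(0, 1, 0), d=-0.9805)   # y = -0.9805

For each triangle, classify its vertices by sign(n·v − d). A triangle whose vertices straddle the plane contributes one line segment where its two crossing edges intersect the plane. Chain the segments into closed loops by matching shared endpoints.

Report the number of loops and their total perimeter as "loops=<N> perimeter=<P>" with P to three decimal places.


loops=1 perimeter=3.636

Straddling triangles (6 of 18):
  (v7,v0,v8) [++-] → (-0.566089, -0.9805, 0)–(-0.784212, -0.9805, 0)  len=0.2181
  (v7,v8,v2) [+-+] → (-0.784212, -0.9805, 0)–(-0.566089, -0.9805, 0.36379)  len=0.4242
  (v8,v0,v9) [-+-] → (-0.566089, -0.9805, 0)–(0.172904, -0.9805, 0)  len=0.7390
  (v8,v9,v2) [--+] → (0.172904, -0.9805, 0.64315)–(-0.566089, -0.9805, 0.36379)  len=0.7900
  (v9,v0,v10) [-++] → (0.172904, -0.9805, 0)–(0.763771, -0.9805, 0)  len=0.5909
  (v9,v10,v2) [-++] → (0.763771, -0.9805, 0)–(0.172904, -0.9805, 0.64315)  len=0.8734

Chained into 1 loop(s):
  loop 1: 6 segments, perimeter = 3.6356
Total perimeter = 3.636


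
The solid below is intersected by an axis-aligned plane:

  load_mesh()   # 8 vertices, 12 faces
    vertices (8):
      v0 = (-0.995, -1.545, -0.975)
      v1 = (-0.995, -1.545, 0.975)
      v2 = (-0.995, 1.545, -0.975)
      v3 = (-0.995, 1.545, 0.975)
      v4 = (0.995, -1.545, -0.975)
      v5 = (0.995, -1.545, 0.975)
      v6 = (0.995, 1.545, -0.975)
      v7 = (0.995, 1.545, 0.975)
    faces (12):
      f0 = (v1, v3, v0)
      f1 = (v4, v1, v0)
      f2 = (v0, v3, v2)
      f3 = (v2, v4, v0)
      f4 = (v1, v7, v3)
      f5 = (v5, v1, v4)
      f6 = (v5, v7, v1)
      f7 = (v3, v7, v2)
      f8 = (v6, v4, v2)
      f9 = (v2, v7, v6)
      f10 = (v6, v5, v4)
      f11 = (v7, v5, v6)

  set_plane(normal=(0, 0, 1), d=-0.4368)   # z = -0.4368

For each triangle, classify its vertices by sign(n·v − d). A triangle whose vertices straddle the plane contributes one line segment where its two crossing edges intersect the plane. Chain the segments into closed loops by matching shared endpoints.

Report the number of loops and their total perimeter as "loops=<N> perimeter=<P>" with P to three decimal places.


Straddling triangles (8 of 12):
  (v1,v3,v0) [++-] → (-0.995, -0.69216, -0.4368)–(-0.995, -1.545, -0.4368)  len=0.8528
  (v4,v1,v0) [-+-] → (0.44576, -1.545, -0.4368)–(-0.995, -1.545, -0.4368)  len=1.4408
  (v0,v3,v2) [-+-] → (-0.995, -0.69216, -0.4368)–(-0.995, 1.545, -0.4368)  len=2.2372
  (v5,v1,v4) [++-] → (0.44576, -1.545, -0.4368)–(0.995, -1.545, -0.4368)  len=0.5492
  (v3,v7,v2) [++-] → (-0.44576, 1.545, -0.4368)–(-0.995, 1.545, -0.4368)  len=0.5492
  (v2,v7,v6) [-+-] → (-0.44576, 1.545, -0.4368)–(0.995, 1.545, -0.4368)  len=1.4408
  (v6,v5,v4) [-+-] → (0.995, 0.69216, -0.4368)–(0.995, -1.545, -0.4368)  len=2.2372
  (v7,v5,v6) [++-] → (0.995, 0.69216, -0.4368)–(0.995, 1.545, -0.4368)  len=0.8528

Chained into 1 loop(s):
  loop 1: 8 segments, perimeter = 10.1600
Total perimeter = 10.160

loops=1 perimeter=10.160


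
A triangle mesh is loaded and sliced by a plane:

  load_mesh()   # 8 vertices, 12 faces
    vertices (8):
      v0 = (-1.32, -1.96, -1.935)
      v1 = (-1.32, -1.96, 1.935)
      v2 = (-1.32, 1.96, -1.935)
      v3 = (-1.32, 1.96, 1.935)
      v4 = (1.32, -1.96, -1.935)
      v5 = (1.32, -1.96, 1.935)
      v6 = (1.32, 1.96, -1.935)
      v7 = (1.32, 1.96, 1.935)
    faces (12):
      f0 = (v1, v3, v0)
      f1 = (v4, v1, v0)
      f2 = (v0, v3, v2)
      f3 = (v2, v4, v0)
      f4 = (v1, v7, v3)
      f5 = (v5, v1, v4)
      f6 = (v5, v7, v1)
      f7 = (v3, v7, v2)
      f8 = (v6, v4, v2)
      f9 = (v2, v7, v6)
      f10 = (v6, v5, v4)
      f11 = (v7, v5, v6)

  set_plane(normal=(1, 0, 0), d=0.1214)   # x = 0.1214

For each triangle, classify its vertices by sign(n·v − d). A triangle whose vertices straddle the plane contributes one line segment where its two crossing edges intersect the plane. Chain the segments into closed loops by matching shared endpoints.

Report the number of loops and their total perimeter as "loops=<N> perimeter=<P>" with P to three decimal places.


Straddling triangles (8 of 12):
  (v4,v1,v0) [+--] → (0.1214, -1.96, -0.177961)–(0.1214, -1.96, -1.935)  len=1.7570
  (v2,v4,v0) [-+-] → (0.1214, -0.180261, -1.935)–(0.1214, -1.96, -1.935)  len=1.7797
  (v1,v7,v3) [-+-] → (0.1214, 0.180261, 1.935)–(0.1214, 1.96, 1.935)  len=1.7797
  (v5,v1,v4) [+-+] → (0.1214, -1.96, 1.935)–(0.1214, -1.96, -0.177961)  len=2.1130
  (v5,v7,v1) [++-] → (0.1214, 0.180261, 1.935)–(0.1214, -1.96, 1.935)  len=2.1403
  (v3,v7,v2) [-+-] → (0.1214, 1.96, 1.935)–(0.1214, 1.96, 0.177961)  len=1.7570
  (v6,v4,v2) [++-] → (0.1214, -0.180261, -1.935)–(0.1214, 1.96, -1.935)  len=2.1403
  (v2,v7,v6) [-++] → (0.1214, 1.96, 0.177961)–(0.1214, 1.96, -1.935)  len=2.1130

Chained into 1 loop(s):
  loop 1: 8 segments, perimeter = 15.5800
Total perimeter = 15.580

loops=1 perimeter=15.580


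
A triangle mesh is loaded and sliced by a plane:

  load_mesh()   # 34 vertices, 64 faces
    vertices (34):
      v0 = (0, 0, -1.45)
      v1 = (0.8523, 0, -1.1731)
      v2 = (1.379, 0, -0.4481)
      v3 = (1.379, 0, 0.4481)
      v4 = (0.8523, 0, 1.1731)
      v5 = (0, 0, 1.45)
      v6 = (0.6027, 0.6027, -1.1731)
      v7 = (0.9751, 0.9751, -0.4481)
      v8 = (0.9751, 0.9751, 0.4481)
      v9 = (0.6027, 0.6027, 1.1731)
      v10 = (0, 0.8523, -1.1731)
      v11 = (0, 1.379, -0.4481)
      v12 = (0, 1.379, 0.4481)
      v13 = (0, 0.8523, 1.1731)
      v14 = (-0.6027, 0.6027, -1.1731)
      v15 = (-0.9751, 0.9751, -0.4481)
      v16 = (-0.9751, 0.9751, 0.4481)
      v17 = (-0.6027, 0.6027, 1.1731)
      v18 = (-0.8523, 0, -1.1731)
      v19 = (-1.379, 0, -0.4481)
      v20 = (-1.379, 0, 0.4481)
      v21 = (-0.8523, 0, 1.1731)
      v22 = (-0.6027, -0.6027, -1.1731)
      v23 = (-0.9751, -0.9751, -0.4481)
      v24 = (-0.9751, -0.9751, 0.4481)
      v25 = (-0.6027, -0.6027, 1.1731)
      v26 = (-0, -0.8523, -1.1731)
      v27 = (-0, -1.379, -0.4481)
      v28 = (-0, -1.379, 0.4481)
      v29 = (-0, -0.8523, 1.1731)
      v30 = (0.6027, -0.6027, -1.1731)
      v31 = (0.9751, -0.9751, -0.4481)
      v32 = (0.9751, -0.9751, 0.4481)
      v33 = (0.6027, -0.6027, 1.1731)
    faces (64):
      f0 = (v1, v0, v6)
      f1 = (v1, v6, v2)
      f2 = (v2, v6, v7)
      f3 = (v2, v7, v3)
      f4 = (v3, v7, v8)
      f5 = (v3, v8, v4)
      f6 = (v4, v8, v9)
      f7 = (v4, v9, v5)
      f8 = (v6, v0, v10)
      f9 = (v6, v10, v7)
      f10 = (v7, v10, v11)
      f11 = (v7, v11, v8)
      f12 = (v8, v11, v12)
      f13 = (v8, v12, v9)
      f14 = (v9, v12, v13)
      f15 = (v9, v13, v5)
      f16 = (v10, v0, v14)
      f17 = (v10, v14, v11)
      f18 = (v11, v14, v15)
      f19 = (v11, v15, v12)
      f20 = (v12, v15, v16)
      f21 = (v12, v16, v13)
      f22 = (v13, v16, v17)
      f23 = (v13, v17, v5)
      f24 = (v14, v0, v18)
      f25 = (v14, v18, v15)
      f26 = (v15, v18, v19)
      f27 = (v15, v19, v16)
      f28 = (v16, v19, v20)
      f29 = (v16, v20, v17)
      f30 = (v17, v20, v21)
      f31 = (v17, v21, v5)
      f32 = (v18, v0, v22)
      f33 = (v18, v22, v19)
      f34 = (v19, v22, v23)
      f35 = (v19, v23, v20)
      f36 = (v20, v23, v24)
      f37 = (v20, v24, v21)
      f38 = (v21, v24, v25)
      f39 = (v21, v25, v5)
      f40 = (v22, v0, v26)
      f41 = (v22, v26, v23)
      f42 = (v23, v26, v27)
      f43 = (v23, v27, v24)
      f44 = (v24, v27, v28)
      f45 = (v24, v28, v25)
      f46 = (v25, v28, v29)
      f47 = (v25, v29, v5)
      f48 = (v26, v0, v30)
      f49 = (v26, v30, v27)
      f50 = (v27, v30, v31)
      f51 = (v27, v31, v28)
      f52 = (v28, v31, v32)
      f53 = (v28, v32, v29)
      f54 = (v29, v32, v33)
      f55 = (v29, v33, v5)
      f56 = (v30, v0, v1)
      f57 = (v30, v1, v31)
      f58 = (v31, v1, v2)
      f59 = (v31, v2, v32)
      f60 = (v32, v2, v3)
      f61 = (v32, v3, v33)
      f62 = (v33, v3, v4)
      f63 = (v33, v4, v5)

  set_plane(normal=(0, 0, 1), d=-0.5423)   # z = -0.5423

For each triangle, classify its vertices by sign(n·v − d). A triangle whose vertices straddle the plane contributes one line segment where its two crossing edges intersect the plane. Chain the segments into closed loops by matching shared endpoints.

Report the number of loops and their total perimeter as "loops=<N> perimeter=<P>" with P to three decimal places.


loops=1 perimeter=8.025

Straddling triangles (16 of 64):
  (v1,v6,v2) [--+] → (1.27813, 0.0783094, -0.5423)–(1.31057, 0, -0.5423)  len=0.0848
  (v2,v6,v7) [+-+] → (1.27813, 0.0783094, -0.5423)–(0.926714, 0.926714, -0.5423)  len=0.9183
  (v6,v10,v7) [--+] → (0.848404, 0.959144, -0.5423)–(0.926714, 0.926714, -0.5423)  len=0.0848
  (v7,v10,v11) [+-+] → (0.848404, 0.959144, -0.5423)–(0, 1.31057, -0.5423)  len=0.9183
  (v10,v14,v11) [--+] → (-0.0783094, 1.27813, -0.5423)–(0, 1.31057, -0.5423)  len=0.0848
  (v11,v14,v15) [+-+] → (-0.0783094, 1.27813, -0.5423)–(-0.926714, 0.926714, -0.5423)  len=0.9183
  (v14,v18,v15) [--+] → (-0.959144, 0.848404, -0.5423)–(-0.926714, 0.926714, -0.5423)  len=0.0848
  (v15,v18,v19) [+-+] → (-0.959144, 0.848404, -0.5423)–(-1.31057, 0, -0.5423)  len=0.9183
  (v18,v22,v19) [--+] → (-1.27813, -0.0783094, -0.5423)–(-1.31057, 0, -0.5423)  len=0.0848
  (v19,v22,v23) [+-+] → (-1.27813, -0.0783094, -0.5423)–(-0.926714, -0.926714, -0.5423)  len=0.9183
  (v22,v26,v23) [--+] → (-0.848404, -0.959144, -0.5423)–(-0.926714, -0.926714, -0.5423)  len=0.0848
  (v23,v26,v27) [+-+] → (-0.848404, -0.959144, -0.5423)–(0, -1.31057, -0.5423)  len=0.9183
  (v26,v30,v27) [--+] → (0.0783094, -1.27813, -0.5423)–(0, -1.31057, -0.5423)  len=0.0848
  (v27,v30,v31) [+-+] → (0.0783094, -1.27813, -0.5423)–(0.926714, -0.926714, -0.5423)  len=0.9183
  (v30,v1,v31) [--+] → (0.959144, -0.848404, -0.5423)–(0.926714, -0.926714, -0.5423)  len=0.0848
  (v31,v1,v2) [+-+] → (0.959144, -0.848404, -0.5423)–(1.31057, 0, -0.5423)  len=0.9183

Chained into 1 loop(s):
  loop 1: 16 segments, perimeter = 8.0245
Total perimeter = 8.025


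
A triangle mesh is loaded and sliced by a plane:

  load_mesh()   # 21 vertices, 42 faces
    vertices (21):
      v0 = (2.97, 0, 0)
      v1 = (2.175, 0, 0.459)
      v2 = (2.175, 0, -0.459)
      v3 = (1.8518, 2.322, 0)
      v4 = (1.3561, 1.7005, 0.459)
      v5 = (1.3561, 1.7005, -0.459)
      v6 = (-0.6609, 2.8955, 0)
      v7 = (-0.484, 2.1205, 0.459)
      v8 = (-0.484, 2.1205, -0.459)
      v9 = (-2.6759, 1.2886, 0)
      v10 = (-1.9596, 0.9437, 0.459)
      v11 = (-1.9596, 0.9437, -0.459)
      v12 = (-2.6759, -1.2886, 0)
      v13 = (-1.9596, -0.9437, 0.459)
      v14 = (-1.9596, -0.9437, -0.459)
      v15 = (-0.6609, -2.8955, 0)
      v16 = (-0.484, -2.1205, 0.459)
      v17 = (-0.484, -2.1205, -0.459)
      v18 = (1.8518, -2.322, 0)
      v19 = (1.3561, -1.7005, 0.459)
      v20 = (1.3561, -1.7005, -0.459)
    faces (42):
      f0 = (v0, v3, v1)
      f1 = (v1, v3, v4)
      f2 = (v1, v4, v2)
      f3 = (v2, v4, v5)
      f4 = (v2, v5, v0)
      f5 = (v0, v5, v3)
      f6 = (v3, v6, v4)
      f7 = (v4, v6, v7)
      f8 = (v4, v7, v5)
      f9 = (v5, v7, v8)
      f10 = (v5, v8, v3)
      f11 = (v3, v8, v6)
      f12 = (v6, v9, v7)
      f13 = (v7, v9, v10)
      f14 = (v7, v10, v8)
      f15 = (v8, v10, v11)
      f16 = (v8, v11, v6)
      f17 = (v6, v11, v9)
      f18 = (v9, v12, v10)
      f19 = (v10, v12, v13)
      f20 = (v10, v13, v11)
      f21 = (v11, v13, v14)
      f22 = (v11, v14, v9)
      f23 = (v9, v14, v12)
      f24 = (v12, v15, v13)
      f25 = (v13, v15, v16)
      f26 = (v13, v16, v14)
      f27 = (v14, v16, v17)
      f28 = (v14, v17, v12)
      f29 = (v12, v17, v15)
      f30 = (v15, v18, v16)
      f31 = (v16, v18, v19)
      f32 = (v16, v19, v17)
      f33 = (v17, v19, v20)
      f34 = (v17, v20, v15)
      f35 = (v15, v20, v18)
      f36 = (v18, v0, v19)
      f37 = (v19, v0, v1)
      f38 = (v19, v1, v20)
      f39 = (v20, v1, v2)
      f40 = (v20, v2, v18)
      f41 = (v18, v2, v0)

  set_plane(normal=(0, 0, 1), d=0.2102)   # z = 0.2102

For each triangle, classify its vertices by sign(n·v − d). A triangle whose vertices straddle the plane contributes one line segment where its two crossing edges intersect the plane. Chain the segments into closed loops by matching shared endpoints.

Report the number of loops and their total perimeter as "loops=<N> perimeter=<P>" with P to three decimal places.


Straddling triangles (28 of 42):
  (v0,v3,v1) [--+] → (1.99981, 1.25864, 0.2102)–(2.60593, 0, 0.2102)  len=1.3970
  (v1,v3,v4) [+-+] → (1.99981, 1.25864, 0.2102)–(1.62479, 2.03738, 0.2102)  len=0.8643
  (v1,v4,v2) [++-] → (1.57804, 1.23962, 0.2102)–(2.175, 0, 0.2102)  len=1.3759
  (v2,v4,v5) [-+-] → (1.57804, 1.23962, 0.2102)–(1.3561, 1.7005, 0.2102)  len=0.5115
  (v3,v6,v4) [--+] → (0.262789, 2.34825, 0.2102)–(1.62479, 2.03738, 0.2102)  len=1.3970
  (v4,v6,v7) [+-+] → (0.262789, 2.34825, 0.2102)–(-0.579888, 2.54059, 0.2102)  len=0.8643
  (v4,v7,v5) [++-] → (0.0147112, 2.00667, 0.2102)–(1.3561, 1.7005, 0.2102)  len=1.3759
  (v5,v7,v8) [-+-] → (0.0147112, 2.00667, 0.2102)–(-0.484, 2.1205, 0.2102)  len=0.5115
  (v6,v9,v7) [--+] → (-1.67211, 1.66957, 0.2102)–(-0.579888, 2.54059, 0.2102)  len=1.3970
  (v7,v9,v10) [+-+] → (-1.67211, 1.66957, 0.2102)–(-2.34787, 1.13065, 0.2102)  len=0.8643
  (v7,v10,v8) [++-] → (-1.55968, 1.26264, 0.2102)–(-0.484, 2.1205, 0.2102)  len=1.3759
  (v8,v10,v11) [-+-] → (-1.55968, 1.26264, 0.2102)–(-1.9596, 0.9437, 0.2102)  len=0.5115
  (v9,v12,v10) [--+] → (-2.34787, -0.266314, 0.2102)–(-2.34787, 1.13065, 0.2102)  len=1.3970
  (v10,v12,v13) [+-+] → (-2.34787, -0.266314, 0.2102)–(-2.34787, -1.13065, 0.2102)  len=0.8643
  (v10,v13,v11) [++-] → (-1.9596, -0.432169, 0.2102)–(-1.9596, 0.9437, 0.2102)  len=1.3759
  (v11,v13,v14) [-+-] → (-1.9596, -0.432169, 0.2102)–(-1.9596, -0.9437, 0.2102)  len=0.5115
  (v12,v15,v13) [--+] → (-1.25564, -2.00167, 0.2102)–(-2.34787, -1.13065, 0.2102)  len=1.3970
  (v13,v15,v16) [+-+] → (-1.25564, -2.00167, 0.2102)–(-0.579888, -2.54059, 0.2102)  len=0.8643
  (v13,v16,v14) [++-] → (-0.883923, -1.80156, 0.2102)–(-1.9596, -0.9437, 0.2102)  len=1.3759
  (v14,v16,v17) [-+-] → (-0.883923, -1.80156, 0.2102)–(-0.484, -2.1205, 0.2102)  len=0.5115
  (v15,v18,v16) [--+] → (0.782116, -2.22972, 0.2102)–(-0.579888, -2.54059, 0.2102)  len=1.3970
  (v16,v18,v19) [+-+] → (0.782116, -2.22972, 0.2102)–(1.62479, -2.03738, 0.2102)  len=0.8643
  (v16,v19,v17) [++-] → (0.857389, -1.81433, 0.2102)–(-0.484, -2.1205, 0.2102)  len=1.3759
  (v17,v19,v20) [-+-] → (0.857389, -1.81433, 0.2102)–(1.3561, -1.7005, 0.2102)  len=0.5115
  (v18,v0,v19) [--+] → (2.23091, -0.778747, 0.2102)–(1.62479, -2.03738, 0.2102)  len=1.3970
  (v19,v0,v1) [+-+] → (2.23091, -0.778747, 0.2102)–(2.60593, 0, 0.2102)  len=0.8643
  (v19,v1,v20) [++-] → (1.95306, -0.460876, 0.2102)–(1.3561, -1.7005, 0.2102)  len=1.3759
  (v20,v1,v2) [-+-] → (1.95306, -0.460876, 0.2102)–(2.175, 0, 0.2102)  len=0.5115

Chained into 2 loop(s):
  loop 1: 14 segments, perimeter = 15.8294
  loop 2: 14 segments, perimeter = 13.2118
Total perimeter = 29.041

loops=2 perimeter=29.041


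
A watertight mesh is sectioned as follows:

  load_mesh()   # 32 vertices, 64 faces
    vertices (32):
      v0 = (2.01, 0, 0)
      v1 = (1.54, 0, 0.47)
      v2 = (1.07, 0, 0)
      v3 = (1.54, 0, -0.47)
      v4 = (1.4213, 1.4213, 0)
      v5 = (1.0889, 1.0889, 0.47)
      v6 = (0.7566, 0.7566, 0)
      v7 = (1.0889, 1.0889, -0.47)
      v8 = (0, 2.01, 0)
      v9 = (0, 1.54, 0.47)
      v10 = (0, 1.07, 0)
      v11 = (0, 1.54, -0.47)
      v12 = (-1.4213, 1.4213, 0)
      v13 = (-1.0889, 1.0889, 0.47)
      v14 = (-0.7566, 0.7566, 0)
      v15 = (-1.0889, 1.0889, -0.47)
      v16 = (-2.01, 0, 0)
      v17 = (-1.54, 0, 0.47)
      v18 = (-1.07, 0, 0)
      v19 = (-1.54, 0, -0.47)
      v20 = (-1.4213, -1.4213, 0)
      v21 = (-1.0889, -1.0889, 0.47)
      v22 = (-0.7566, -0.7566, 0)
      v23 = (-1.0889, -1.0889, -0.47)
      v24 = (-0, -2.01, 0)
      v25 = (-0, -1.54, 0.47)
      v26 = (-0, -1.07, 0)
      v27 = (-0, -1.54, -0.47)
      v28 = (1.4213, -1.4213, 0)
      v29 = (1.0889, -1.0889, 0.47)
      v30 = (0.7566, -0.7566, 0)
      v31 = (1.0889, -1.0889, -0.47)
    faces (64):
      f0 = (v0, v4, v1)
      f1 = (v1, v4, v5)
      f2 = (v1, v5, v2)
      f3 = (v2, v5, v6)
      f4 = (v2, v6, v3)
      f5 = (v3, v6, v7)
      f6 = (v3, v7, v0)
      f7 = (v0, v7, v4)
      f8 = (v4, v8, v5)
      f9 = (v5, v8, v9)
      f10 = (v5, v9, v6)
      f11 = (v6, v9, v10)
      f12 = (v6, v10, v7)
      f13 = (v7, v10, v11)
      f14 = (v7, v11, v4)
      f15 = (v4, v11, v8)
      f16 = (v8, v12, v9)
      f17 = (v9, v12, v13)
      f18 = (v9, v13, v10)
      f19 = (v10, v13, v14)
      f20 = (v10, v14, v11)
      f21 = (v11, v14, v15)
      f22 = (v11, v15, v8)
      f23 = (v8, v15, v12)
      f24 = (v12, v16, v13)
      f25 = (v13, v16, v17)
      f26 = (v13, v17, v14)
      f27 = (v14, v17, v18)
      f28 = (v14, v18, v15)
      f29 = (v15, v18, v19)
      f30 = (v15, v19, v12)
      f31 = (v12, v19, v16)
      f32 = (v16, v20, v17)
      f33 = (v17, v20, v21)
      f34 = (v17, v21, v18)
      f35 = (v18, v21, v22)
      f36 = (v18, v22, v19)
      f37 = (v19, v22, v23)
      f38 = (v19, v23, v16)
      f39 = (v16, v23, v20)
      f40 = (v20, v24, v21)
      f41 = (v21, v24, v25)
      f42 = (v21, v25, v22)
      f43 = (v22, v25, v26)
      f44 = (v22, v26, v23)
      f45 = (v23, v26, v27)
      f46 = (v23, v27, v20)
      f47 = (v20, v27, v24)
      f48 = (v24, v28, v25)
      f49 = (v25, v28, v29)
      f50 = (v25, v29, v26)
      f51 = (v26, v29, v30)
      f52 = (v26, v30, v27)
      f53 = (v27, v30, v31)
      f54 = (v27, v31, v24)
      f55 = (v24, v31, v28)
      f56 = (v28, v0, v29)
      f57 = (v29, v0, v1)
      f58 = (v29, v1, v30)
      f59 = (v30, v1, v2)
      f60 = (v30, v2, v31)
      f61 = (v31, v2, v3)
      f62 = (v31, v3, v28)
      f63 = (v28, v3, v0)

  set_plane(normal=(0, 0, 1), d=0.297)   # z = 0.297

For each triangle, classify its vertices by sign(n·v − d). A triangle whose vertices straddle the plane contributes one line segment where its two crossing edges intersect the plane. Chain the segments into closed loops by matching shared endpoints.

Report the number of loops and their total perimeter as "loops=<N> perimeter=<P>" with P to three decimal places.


Straddling triangles (32 of 64):
  (v0,v4,v1) [--+] → (1.49631, 0.523159, 0.297)–(1.713, 0, 0.297)  len=0.5663
  (v1,v4,v5) [+-+] → (1.49631, 0.523159, 0.297)–(1.21125, 1.21125, 0.297)  len=0.7448
  (v1,v5,v2) [++-] → (1.08194, 0.688092, 0.297)–(1.367, 0, 0.297)  len=0.7448
  (v2,v5,v6) [-+-] → (1.08194, 0.688092, 0.297)–(0.966585, 0.966585, 0.297)  len=0.3014
  (v4,v8,v5) [--+] → (0.688092, 1.42794, 0.297)–(1.21125, 1.21125, 0.297)  len=0.5663
  (v5,v8,v9) [+-+] → (0.688092, 1.42794, 0.297)–(0, 1.713, 0.297)  len=0.7448
  (v5,v9,v6) [++-] → (0.278493, 1.25164, 0.297)–(0.966585, 0.966585, 0.297)  len=0.7448
  (v6,v9,v10) [-+-] → (0.278493, 1.25164, 0.297)–(0, 1.367, 0.297)  len=0.3014
  (v8,v12,v9) [--+] → (-0.523159, 1.49631, 0.297)–(0, 1.713, 0.297)  len=0.5663
  (v9,v12,v13) [+-+] → (-0.523159, 1.49631, 0.297)–(-1.21125, 1.21125, 0.297)  len=0.7448
  (v9,v13,v10) [++-] → (-0.688092, 1.08194, 0.297)–(0, 1.367, 0.297)  len=0.7448
  (v10,v13,v14) [-+-] → (-0.688092, 1.08194, 0.297)–(-0.966585, 0.966585, 0.297)  len=0.3014
  (v12,v16,v13) [--+] → (-1.42794, 0.688092, 0.297)–(-1.21125, 1.21125, 0.297)  len=0.5663
  (v13,v16,v17) [+-+] → (-1.42794, 0.688092, 0.297)–(-1.713, 0, 0.297)  len=0.7448
  (v13,v17,v14) [++-] → (-1.25164, 0.278493, 0.297)–(-0.966585, 0.966585, 0.297)  len=0.7448
  (v14,v17,v18) [-+-] → (-1.25164, 0.278493, 0.297)–(-1.367, 0, 0.297)  len=0.3014
  (v16,v20,v17) [--+] → (-1.49631, -0.523159, 0.297)–(-1.713, 0, 0.297)  len=0.5663
  (v17,v20,v21) [+-+] → (-1.49631, -0.523159, 0.297)–(-1.21125, -1.21125, 0.297)  len=0.7448
  (v17,v21,v18) [++-] → (-1.08194, -0.688092, 0.297)–(-1.367, 0, 0.297)  len=0.7448
  (v18,v21,v22) [-+-] → (-1.08194, -0.688092, 0.297)–(-0.966585, -0.966585, 0.297)  len=0.3014
  (v20,v24,v21) [--+] → (-0.688092, -1.42794, 0.297)–(-1.21125, -1.21125, 0.297)  len=0.5663
  (v21,v24,v25) [+-+] → (-0.688092, -1.42794, 0.297)–(0, -1.713, 0.297)  len=0.7448
  (v21,v25,v22) [++-] → (-0.278493, -1.25164, 0.297)–(-0.966585, -0.966585, 0.297)  len=0.7448
  (v22,v25,v26) [-+-] → (-0.278493, -1.25164, 0.297)–(0, -1.367, 0.297)  len=0.3014
  (v24,v28,v25) [--+] → (0.523159, -1.49631, 0.297)–(0, -1.713, 0.297)  len=0.5663
  (v25,v28,v29) [+-+] → (0.523159, -1.49631, 0.297)–(1.21125, -1.21125, 0.297)  len=0.7448
  (v25,v29,v26) [++-] → (0.688092, -1.08194, 0.297)–(0, -1.367, 0.297)  len=0.7448
  (v26,v29,v30) [-+-] → (0.688092, -1.08194, 0.297)–(0.966585, -0.966585, 0.297)  len=0.3014
  (v28,v0,v29) [--+] → (1.42794, -0.688092, 0.297)–(1.21125, -1.21125, 0.297)  len=0.5663
  (v29,v0,v1) [+-+] → (1.42794, -0.688092, 0.297)–(1.713, 0, 0.297)  len=0.7448
  (v29,v1,v30) [++-] → (1.25164, -0.278493, 0.297)–(0.966585, -0.966585, 0.297)  len=0.7448
  (v30,v1,v2) [-+-] → (1.25164, -0.278493, 0.297)–(1.367, 0, 0.297)  len=0.3014

Chained into 2 loop(s):
  loop 1: 16 segments, perimeter = 10.4885
  loop 2: 16 segments, perimeter = 8.3699
Total perimeter = 18.858

loops=2 perimeter=18.858


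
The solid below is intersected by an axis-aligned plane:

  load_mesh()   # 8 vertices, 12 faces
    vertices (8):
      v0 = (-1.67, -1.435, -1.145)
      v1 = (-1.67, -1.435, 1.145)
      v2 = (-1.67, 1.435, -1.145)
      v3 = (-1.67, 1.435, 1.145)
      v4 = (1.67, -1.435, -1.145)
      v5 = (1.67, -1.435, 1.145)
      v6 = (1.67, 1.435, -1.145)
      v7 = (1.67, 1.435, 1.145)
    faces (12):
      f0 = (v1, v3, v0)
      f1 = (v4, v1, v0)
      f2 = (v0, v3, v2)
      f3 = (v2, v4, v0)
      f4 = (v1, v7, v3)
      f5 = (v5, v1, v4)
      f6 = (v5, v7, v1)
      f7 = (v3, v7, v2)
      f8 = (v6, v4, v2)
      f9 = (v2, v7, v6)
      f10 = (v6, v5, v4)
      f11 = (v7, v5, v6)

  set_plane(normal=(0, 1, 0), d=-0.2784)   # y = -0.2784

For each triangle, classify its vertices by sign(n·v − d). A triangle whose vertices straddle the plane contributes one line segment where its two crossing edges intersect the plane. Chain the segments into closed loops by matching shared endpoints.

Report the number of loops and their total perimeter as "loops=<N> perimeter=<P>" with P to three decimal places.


loops=1 perimeter=11.260

Straddling triangles (8 of 12):
  (v1,v3,v0) [-+-] → (-1.67, -0.2784, 1.145)–(-1.67, -0.2784, -0.222138)  len=1.3671
  (v0,v3,v2) [-++] → (-1.67, -0.2784, -0.222138)–(-1.67, -0.2784, -1.145)  len=0.9229
  (v2,v4,v0) [+--] → (0.323992, -0.2784, -1.145)–(-1.67, -0.2784, -1.145)  len=1.9940
  (v1,v7,v3) [-++] → (-0.323992, -0.2784, 1.145)–(-1.67, -0.2784, 1.145)  len=1.3460
  (v5,v7,v1) [-+-] → (1.67, -0.2784, 1.145)–(-0.323992, -0.2784, 1.145)  len=1.9940
  (v6,v4,v2) [+-+] → (1.67, -0.2784, -1.145)–(0.323992, -0.2784, -1.145)  len=1.3460
  (v6,v5,v4) [+--] → (1.67, -0.2784, 0.222138)–(1.67, -0.2784, -1.145)  len=1.3671
  (v7,v5,v6) [+-+] → (1.67, -0.2784, 1.145)–(1.67, -0.2784, 0.222138)  len=0.9229

Chained into 1 loop(s):
  loop 1: 8 segments, perimeter = 11.2600
Total perimeter = 11.260
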